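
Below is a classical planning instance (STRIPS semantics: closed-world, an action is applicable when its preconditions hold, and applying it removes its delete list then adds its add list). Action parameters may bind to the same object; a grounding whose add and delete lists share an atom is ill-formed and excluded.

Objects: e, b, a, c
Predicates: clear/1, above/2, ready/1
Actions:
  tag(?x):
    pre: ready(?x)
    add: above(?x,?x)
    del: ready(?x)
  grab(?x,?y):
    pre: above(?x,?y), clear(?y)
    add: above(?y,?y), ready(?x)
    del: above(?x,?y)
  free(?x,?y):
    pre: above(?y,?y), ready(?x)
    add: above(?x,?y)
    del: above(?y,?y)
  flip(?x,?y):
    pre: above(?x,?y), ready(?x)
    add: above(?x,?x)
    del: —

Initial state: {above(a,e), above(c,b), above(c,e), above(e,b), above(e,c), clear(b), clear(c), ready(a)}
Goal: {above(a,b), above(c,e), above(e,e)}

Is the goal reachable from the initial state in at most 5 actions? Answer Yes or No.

1. grab(e,b)  →  {above(a,e), above(b,b), above(c,b), above(c,e), above(e,c), clear(b), clear(c), ready(a), ready(e)}
2. tag(e)  →  {above(a,e), above(b,b), above(c,b), above(c,e), above(e,c), above(e,e), clear(b), clear(c), ready(a)}
3. free(a,b)  →  {above(a,b), above(a,e), above(c,b), above(c,e), above(e,c), above(e,e), clear(b), clear(c), ready(a)}
optimal plan length = 3; 3 ≤ 5

Yes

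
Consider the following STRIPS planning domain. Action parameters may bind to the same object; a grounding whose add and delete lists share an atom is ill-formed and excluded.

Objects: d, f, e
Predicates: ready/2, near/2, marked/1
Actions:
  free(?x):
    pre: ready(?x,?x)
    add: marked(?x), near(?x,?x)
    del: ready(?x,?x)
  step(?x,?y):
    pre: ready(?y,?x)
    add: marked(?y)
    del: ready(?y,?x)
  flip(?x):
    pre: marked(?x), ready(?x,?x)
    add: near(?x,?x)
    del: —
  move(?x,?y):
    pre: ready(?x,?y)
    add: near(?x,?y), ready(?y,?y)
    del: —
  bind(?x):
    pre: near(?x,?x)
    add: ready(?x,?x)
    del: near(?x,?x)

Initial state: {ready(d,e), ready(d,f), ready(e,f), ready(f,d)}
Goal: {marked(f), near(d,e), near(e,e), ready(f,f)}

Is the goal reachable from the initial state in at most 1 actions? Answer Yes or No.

1. step(d,f)  →  {marked(f), ready(d,e), ready(d,f), ready(e,f)}
2. move(d,f)  →  {marked(f), near(d,f), ready(d,e), ready(d,f), ready(e,f), ready(f,f)}
3. move(d,e)  →  {marked(f), near(d,e), near(d,f), ready(d,e), ready(d,f), ready(e,e), ready(e,f), ready(f,f)}
4. free(e)  →  {marked(e), marked(f), near(d,e), near(d,f), near(e,e), ready(d,e), ready(d,f), ready(e,f), ready(f,f)}
optimal plan length = 4; 4 > 1

No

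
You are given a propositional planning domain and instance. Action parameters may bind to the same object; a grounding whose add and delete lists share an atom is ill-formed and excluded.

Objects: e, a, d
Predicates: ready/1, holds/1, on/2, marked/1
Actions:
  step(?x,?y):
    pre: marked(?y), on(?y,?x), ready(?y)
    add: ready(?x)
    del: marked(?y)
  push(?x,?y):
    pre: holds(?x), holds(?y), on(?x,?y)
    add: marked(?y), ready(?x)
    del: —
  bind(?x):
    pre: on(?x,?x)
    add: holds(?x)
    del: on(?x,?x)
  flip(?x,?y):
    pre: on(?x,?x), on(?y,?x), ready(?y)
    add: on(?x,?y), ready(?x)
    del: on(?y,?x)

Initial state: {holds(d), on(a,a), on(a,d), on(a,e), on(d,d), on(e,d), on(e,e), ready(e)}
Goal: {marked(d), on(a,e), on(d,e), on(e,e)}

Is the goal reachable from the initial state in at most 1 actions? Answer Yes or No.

1. push(d,d)  →  {holds(d), marked(d), on(a,a), on(a,d), on(a,e), on(d,d), on(e,d), on(e,e), ready(d), ready(e)}
2. flip(d,e)  →  {holds(d), marked(d), on(a,a), on(a,d), on(a,e), on(d,d), on(d,e), on(e,e), ready(d), ready(e)}
optimal plan length = 2; 2 > 1

No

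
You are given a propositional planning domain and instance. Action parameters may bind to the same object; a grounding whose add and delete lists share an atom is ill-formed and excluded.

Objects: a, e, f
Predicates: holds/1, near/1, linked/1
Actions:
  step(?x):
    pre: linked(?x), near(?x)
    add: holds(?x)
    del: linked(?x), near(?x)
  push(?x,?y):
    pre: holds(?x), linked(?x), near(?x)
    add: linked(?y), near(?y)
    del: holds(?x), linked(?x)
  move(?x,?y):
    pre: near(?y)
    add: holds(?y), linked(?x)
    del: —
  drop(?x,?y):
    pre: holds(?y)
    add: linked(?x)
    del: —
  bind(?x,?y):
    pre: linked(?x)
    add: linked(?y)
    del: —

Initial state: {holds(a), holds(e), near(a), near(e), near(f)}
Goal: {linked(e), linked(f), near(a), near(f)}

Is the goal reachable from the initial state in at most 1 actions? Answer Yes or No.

1. move(e,a)  →  {holds(a), holds(e), linked(e), near(a), near(e), near(f)}
2. move(f,a)  →  {holds(a), holds(e), linked(e), linked(f), near(a), near(e), near(f)}
optimal plan length = 2; 2 > 1

No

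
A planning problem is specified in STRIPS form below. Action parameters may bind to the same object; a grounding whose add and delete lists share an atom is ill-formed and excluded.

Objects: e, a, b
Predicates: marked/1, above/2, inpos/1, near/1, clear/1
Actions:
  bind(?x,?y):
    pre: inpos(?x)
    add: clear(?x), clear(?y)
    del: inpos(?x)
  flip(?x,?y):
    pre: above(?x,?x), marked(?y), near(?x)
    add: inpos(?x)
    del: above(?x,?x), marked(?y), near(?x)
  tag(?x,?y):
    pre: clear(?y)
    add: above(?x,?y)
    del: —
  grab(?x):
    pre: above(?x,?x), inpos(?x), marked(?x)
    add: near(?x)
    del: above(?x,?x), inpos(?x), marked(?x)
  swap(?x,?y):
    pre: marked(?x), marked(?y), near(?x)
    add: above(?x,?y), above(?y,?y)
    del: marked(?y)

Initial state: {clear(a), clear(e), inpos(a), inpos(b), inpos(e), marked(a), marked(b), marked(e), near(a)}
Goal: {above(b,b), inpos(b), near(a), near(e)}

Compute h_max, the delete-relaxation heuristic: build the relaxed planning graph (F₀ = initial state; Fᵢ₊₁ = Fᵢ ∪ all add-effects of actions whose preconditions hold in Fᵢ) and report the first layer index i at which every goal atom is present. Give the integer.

2

F0 = init (9 atoms)
F1 = F0 ∪ {above(a,a), above(a,b), above(a,e), above(b,a), above(b,b), above(b,e), above(e,a), above(e,e), clear(b)}  (18 atoms)
F2 = F1 ∪ {above(e,b), near(b), near(e)}  (21 atoms)
goal ⊆ F2  ⇒  h_max = 2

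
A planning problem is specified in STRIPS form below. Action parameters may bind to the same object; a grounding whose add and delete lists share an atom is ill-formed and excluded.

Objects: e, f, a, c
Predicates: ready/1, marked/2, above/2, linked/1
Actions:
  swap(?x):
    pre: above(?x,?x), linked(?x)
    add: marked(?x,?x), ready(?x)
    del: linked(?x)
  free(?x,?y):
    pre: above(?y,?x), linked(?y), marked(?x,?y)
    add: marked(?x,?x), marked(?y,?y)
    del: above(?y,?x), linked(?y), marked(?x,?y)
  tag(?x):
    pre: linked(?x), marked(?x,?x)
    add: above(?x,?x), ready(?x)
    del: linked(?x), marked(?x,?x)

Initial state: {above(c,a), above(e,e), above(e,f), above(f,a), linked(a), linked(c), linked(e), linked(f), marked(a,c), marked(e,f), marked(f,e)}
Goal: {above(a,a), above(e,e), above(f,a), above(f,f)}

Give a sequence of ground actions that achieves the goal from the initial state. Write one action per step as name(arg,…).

1. free(f,e)  →  {above(c,a), above(e,e), above(f,a), linked(a), linked(c), linked(f), marked(a,c), marked(e,e), marked(e,f), marked(f,f)}
2. free(a,c)  →  {above(e,e), above(f,a), linked(a), linked(f), marked(a,a), marked(c,c), marked(e,e), marked(e,f), marked(f,f)}
3. tag(f)  →  {above(e,e), above(f,a), above(f,f), linked(a), marked(a,a), marked(c,c), marked(e,e), marked(e,f), ready(f)}
4. tag(a)  →  {above(a,a), above(e,e), above(f,a), above(f,f), marked(c,c), marked(e,e), marked(e,f), ready(a), ready(f)}

free(f,e); free(a,c); tag(f); tag(a)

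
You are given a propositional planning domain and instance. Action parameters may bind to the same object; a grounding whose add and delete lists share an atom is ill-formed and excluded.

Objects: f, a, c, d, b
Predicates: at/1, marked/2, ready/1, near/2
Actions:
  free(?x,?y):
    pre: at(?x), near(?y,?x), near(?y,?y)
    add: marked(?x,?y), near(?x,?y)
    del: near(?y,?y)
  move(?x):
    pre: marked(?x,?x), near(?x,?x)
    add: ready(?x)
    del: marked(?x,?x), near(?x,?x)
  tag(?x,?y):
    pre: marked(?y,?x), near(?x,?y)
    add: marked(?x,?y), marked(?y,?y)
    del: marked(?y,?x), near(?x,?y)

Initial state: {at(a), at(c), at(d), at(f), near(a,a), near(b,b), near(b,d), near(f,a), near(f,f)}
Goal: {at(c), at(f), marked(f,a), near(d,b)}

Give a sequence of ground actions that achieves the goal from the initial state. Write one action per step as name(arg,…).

1. free(a,f)  →  {at(a), at(c), at(d), at(f), marked(a,f), near(a,a), near(a,f), near(b,b), near(b,d), near(f,a)}
2. free(f,a)  →  {at(a), at(c), at(d), at(f), marked(a,f), marked(f,a), near(a,f), near(b,b), near(b,d), near(f,a)}
3. free(d,b)  →  {at(a), at(c), at(d), at(f), marked(a,f), marked(d,b), marked(f,a), near(a,f), near(b,d), near(d,b), near(f,a)}

free(a,f); free(f,a); free(d,b)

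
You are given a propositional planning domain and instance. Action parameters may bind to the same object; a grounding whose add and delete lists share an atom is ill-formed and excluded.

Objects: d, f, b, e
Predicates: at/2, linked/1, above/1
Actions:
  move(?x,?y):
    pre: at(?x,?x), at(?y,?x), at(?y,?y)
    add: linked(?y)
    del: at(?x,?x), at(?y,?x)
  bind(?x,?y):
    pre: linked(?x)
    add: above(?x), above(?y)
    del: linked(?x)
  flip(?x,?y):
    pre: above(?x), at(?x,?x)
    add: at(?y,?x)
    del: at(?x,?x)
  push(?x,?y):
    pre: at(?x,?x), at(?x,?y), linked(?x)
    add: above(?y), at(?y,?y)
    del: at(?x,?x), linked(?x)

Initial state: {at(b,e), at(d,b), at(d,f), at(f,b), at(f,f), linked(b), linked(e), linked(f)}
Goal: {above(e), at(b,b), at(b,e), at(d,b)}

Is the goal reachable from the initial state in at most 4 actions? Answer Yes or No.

1. bind(b,e)  →  {above(b), above(e), at(b,e), at(d,b), at(d,f), at(f,b), at(f,f), linked(e), linked(f)}
2. push(f,b)  →  {above(b), above(e), at(b,b), at(b,e), at(d,b), at(d,f), at(f,b), linked(e)}
optimal plan length = 2; 2 ≤ 4

Yes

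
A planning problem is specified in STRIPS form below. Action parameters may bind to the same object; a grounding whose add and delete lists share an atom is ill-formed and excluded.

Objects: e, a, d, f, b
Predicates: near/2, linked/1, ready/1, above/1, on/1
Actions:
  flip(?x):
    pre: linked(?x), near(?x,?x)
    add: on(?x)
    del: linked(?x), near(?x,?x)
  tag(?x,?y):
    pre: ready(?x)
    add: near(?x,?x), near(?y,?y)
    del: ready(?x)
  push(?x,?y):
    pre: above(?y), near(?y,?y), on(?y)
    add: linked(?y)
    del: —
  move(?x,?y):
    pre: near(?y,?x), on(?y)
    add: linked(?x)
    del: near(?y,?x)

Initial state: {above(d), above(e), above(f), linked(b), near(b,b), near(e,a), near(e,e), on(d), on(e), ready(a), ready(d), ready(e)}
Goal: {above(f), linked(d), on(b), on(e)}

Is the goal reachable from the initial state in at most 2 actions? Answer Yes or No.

1. flip(b)  →  {above(d), above(e), above(f), near(e,a), near(e,e), on(b), on(d), on(e), ready(a), ready(d), ready(e)}
2. tag(e,d)  →  {above(d), above(e), above(f), near(d,d), near(e,a), near(e,e), on(b), on(d), on(e), ready(a), ready(d)}
3. push(e,d)  →  {above(d), above(e), above(f), linked(d), near(d,d), near(e,a), near(e,e), on(b), on(d), on(e), ready(a), ready(d)}
optimal plan length = 3; 3 > 2

No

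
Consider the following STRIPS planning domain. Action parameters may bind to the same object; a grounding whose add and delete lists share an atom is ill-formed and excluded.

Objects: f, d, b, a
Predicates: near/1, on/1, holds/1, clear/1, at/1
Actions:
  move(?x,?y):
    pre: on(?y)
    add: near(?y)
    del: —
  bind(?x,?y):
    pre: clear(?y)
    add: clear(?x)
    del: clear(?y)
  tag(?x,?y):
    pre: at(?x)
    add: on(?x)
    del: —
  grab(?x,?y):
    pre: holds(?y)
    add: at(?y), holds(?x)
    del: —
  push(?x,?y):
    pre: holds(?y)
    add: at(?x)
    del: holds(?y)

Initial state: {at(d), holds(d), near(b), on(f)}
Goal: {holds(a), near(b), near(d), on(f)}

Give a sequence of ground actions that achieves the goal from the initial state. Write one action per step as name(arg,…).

tag(d,f); move(f,d); grab(a,d)

1. tag(d,f)  →  {at(d), holds(d), near(b), on(d), on(f)}
2. move(f,d)  →  {at(d), holds(d), near(b), near(d), on(d), on(f)}
3. grab(a,d)  →  {at(d), holds(a), holds(d), near(b), near(d), on(d), on(f)}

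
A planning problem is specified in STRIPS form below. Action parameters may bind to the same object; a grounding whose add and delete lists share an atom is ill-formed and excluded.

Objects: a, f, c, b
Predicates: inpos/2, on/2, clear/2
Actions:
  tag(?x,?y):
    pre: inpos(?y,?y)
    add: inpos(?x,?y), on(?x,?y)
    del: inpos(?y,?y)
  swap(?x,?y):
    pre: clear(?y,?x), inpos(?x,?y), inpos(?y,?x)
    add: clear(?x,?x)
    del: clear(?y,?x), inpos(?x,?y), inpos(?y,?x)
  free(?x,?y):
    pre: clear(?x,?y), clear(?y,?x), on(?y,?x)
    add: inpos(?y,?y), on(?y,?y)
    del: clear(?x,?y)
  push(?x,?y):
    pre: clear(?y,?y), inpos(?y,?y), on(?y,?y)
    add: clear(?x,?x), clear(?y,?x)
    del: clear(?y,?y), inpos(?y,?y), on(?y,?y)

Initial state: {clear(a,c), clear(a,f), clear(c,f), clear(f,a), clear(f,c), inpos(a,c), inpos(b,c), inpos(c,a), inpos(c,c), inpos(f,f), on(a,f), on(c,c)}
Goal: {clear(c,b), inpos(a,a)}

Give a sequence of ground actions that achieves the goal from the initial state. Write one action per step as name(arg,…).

swap(c,a); free(f,a); push(b,c)

1. swap(c,a)  →  {clear(a,f), clear(c,c), clear(c,f), clear(f,a), clear(f,c), inpos(b,c), inpos(c,c), inpos(f,f), on(a,f), on(c,c)}
2. free(f,a)  →  {clear(a,f), clear(c,c), clear(c,f), clear(f,c), inpos(a,a), inpos(b,c), inpos(c,c), inpos(f,f), on(a,a), on(a,f), on(c,c)}
3. push(b,c)  →  {clear(a,f), clear(b,b), clear(c,b), clear(c,f), clear(f,c), inpos(a,a), inpos(b,c), inpos(f,f), on(a,a), on(a,f)}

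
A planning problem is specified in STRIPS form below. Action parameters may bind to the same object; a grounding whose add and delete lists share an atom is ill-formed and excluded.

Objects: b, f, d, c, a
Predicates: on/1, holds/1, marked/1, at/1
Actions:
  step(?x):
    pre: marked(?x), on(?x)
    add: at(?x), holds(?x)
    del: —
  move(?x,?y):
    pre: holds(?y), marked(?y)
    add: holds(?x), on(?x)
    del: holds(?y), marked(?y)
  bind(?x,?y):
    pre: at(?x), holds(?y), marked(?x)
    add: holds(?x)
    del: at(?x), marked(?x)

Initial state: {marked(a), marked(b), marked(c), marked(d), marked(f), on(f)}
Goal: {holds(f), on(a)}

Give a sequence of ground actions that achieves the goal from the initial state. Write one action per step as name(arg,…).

step(f); move(a,f); move(f,a)

1. step(f)  →  {at(f), holds(f), marked(a), marked(b), marked(c), marked(d), marked(f), on(f)}
2. move(a,f)  →  {at(f), holds(a), marked(a), marked(b), marked(c), marked(d), on(a), on(f)}
3. move(f,a)  →  {at(f), holds(f), marked(b), marked(c), marked(d), on(a), on(f)}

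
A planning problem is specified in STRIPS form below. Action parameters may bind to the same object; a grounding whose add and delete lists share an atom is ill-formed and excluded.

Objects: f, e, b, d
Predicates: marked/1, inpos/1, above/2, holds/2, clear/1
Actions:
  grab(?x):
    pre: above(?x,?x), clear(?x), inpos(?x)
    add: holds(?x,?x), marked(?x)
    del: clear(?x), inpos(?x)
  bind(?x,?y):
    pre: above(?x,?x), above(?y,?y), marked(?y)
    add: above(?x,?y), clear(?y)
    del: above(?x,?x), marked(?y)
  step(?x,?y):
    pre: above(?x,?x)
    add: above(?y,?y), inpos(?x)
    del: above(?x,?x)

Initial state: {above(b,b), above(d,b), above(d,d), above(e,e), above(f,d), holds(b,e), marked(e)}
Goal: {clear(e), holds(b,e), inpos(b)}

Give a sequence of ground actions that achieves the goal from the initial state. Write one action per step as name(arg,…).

bind(d,e); step(b,f)

1. bind(d,e)  →  {above(b,b), above(d,b), above(d,e), above(e,e), above(f,d), clear(e), holds(b,e)}
2. step(b,f)  →  {above(d,b), above(d,e), above(e,e), above(f,d), above(f,f), clear(e), holds(b,e), inpos(b)}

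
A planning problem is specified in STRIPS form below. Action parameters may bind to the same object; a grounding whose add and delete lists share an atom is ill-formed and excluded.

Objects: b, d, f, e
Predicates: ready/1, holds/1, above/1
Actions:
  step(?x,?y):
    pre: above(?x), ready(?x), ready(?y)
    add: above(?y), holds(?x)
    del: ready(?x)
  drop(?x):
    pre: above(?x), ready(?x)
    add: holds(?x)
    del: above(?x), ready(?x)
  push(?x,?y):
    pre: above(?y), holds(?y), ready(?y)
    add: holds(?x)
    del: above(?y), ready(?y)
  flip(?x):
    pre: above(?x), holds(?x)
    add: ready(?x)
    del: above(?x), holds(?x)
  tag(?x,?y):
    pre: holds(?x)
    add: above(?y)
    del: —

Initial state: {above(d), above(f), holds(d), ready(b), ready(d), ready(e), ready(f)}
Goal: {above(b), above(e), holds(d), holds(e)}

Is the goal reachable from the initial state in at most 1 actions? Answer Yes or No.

1. step(d,e)  →  {above(d), above(e), above(f), holds(d), ready(b), ready(e), ready(f)}
2. step(e,b)  →  {above(b), above(d), above(e), above(f), holds(d), holds(e), ready(b), ready(f)}
optimal plan length = 2; 2 > 1

No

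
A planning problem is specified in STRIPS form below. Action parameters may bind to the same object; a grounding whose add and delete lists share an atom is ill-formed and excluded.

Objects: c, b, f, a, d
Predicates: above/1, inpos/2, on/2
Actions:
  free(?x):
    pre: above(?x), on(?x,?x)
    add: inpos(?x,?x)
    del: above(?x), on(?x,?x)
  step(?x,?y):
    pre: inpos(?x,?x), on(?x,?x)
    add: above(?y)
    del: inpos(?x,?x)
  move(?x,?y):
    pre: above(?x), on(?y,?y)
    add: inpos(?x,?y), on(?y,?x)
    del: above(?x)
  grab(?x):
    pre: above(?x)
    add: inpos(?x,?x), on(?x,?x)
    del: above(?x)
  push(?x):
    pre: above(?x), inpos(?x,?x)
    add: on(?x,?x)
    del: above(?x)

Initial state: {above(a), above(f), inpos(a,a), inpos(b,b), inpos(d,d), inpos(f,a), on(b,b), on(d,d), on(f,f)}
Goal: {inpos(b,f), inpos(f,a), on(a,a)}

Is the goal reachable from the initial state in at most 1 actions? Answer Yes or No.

No

1. step(b,b)  →  {above(a), above(b), above(f), inpos(a,a), inpos(d,d), inpos(f,a), on(b,b), on(d,d), on(f,f)}
2. move(b,f)  →  {above(a), above(f), inpos(a,a), inpos(b,f), inpos(d,d), inpos(f,a), on(b,b), on(d,d), on(f,b), on(f,f)}
3. grab(a)  →  {above(f), inpos(a,a), inpos(b,f), inpos(d,d), inpos(f,a), on(a,a), on(b,b), on(d,d), on(f,b), on(f,f)}
optimal plan length = 3; 3 > 1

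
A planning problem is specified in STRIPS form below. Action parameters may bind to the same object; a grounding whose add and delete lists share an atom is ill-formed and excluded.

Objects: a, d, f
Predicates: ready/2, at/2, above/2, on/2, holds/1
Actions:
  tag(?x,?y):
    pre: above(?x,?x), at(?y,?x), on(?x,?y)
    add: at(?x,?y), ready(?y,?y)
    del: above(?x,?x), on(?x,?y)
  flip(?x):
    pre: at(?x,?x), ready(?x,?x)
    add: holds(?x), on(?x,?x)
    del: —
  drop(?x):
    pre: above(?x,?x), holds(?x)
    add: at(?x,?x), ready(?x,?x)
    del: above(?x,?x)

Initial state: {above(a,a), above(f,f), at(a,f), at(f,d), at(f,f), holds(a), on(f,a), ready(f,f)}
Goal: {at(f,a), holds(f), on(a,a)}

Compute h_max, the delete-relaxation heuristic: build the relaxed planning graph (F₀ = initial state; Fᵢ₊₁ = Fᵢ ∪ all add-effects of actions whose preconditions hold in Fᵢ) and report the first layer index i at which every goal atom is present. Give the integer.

F0 = init (8 atoms)
F1 = F0 ∪ {at(a,a), at(f,a), holds(f), on(f,f), ready(a,a)}  (13 atoms)
F2 = F1 ∪ {on(a,a)}  (14 atoms)
goal ⊆ F2  ⇒  h_max = 2

2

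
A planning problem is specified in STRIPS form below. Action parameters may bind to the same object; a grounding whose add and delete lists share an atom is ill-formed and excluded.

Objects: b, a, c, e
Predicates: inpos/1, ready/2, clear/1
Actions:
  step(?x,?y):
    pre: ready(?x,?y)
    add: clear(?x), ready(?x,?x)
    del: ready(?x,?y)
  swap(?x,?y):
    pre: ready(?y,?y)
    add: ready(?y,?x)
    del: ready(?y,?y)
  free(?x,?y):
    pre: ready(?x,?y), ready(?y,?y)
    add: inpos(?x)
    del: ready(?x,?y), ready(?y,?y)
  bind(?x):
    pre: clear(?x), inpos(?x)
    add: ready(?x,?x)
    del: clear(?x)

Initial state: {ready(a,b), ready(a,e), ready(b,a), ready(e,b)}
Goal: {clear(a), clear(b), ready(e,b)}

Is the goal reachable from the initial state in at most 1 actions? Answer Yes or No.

1. step(b,a)  →  {clear(b), ready(a,b), ready(a,e), ready(b,b), ready(e,b)}
2. step(a,b)  →  {clear(a), clear(b), ready(a,a), ready(a,e), ready(b,b), ready(e,b)}
optimal plan length = 2; 2 > 1

No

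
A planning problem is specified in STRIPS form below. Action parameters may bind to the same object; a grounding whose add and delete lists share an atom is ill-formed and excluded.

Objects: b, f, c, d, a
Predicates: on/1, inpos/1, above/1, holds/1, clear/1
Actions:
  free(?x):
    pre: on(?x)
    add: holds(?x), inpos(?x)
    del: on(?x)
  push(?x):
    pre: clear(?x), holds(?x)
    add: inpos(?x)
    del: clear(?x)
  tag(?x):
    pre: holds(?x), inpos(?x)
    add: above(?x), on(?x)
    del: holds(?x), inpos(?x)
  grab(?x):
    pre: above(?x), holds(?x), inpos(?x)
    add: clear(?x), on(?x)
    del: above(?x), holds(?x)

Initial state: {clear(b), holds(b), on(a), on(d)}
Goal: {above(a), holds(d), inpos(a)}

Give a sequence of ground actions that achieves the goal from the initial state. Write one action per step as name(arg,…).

1. free(d)  →  {clear(b), holds(b), holds(d), inpos(d), on(a)}
2. free(a)  →  {clear(b), holds(a), holds(b), holds(d), inpos(a), inpos(d)}
3. tag(a)  →  {above(a), clear(b), holds(b), holds(d), inpos(d), on(a)}
4. free(a)  →  {above(a), clear(b), holds(a), holds(b), holds(d), inpos(a), inpos(d)}

free(d); free(a); tag(a); free(a)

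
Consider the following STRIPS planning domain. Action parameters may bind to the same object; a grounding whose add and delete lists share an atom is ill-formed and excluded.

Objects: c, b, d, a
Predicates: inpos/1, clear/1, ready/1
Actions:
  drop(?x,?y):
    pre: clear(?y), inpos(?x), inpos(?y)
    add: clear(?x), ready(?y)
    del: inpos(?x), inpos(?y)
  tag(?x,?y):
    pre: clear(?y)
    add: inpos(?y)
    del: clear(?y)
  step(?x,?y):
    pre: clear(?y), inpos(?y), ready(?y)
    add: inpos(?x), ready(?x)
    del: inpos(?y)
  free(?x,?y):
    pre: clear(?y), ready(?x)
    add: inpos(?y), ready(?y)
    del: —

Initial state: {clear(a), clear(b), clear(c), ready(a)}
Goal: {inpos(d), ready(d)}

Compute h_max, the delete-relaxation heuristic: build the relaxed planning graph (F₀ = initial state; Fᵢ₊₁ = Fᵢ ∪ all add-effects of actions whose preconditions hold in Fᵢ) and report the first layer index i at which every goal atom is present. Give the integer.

F0 = init (4 atoms)
F1 = F0 ∪ {inpos(a), inpos(b), inpos(c), ready(b), ready(c)}  (9 atoms)
F2 = F1 ∪ {inpos(d), ready(d)}  (11 atoms)
goal ⊆ F2  ⇒  h_max = 2

2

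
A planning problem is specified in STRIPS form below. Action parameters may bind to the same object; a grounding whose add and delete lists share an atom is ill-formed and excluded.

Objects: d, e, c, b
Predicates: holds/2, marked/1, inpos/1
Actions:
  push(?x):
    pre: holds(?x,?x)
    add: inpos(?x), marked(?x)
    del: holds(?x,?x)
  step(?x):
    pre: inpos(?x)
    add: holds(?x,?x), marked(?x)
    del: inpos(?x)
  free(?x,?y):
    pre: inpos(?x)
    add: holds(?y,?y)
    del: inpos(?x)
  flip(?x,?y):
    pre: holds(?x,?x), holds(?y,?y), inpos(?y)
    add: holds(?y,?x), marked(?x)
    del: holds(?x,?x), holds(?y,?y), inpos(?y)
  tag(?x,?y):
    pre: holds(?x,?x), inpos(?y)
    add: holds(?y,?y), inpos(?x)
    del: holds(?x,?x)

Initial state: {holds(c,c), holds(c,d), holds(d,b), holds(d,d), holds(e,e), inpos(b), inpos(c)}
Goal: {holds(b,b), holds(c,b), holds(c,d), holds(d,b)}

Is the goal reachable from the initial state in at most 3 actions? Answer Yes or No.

1. tag(d,b)  →  {holds(b,b), holds(c,c), holds(c,d), holds(d,b), holds(e,e), inpos(b), inpos(c), inpos(d)}
2. flip(b,c)  →  {holds(c,b), holds(c,d), holds(d,b), holds(e,e), inpos(b), inpos(d), marked(b)}
3. step(b)  →  {holds(b,b), holds(c,b), holds(c,d), holds(d,b), holds(e,e), inpos(d), marked(b)}
optimal plan length = 3; 3 ≤ 3

Yes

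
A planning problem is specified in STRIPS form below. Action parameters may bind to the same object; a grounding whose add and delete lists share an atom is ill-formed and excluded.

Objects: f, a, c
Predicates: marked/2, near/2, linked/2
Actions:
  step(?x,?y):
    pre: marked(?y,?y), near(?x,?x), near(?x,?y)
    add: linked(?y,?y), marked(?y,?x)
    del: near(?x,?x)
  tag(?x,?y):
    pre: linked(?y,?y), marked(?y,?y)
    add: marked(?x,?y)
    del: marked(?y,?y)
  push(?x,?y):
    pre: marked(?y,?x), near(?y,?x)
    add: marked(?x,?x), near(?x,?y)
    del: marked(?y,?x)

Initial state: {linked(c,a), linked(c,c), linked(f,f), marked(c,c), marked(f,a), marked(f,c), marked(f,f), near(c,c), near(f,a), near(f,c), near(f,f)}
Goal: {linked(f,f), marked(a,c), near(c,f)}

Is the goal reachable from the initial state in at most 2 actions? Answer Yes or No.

Yes

1. tag(a,c)  →  {linked(c,a), linked(c,c), linked(f,f), marked(a,c), marked(f,a), marked(f,c), marked(f,f), near(c,c), near(f,a), near(f,c), near(f,f)}
2. push(c,f)  →  {linked(c,a), linked(c,c), linked(f,f), marked(a,c), marked(c,c), marked(f,a), marked(f,f), near(c,c), near(c,f), near(f,a), near(f,c), near(f,f)}
optimal plan length = 2; 2 ≤ 2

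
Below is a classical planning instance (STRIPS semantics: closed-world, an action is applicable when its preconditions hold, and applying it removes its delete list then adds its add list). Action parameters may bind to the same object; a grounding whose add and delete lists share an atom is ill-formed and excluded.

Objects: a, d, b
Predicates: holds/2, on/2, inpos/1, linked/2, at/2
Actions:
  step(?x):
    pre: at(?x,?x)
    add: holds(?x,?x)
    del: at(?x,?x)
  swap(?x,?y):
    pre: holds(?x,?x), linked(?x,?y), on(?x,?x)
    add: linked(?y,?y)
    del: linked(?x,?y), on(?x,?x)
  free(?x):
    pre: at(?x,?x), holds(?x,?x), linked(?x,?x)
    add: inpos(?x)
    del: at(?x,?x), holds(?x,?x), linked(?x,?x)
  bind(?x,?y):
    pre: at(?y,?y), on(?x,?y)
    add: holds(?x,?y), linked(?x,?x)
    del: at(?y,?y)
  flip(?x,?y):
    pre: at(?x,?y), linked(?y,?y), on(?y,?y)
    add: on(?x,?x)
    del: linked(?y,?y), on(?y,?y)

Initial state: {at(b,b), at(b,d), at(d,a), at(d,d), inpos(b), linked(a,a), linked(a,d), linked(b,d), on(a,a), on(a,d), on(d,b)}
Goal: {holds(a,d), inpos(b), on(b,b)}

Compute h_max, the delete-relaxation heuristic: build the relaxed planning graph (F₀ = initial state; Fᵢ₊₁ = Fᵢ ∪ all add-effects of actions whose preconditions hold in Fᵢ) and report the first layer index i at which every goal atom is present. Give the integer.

F0 = init (11 atoms)
F1 = F0 ∪ {holds(a,d), holds(b,b), holds(d,b), holds(d,d), linked(d,d), on(d,d)}  (17 atoms)
F2 = F1 ∪ {inpos(d), on(b,b)}  (19 atoms)
goal ⊆ F2  ⇒  h_max = 2

2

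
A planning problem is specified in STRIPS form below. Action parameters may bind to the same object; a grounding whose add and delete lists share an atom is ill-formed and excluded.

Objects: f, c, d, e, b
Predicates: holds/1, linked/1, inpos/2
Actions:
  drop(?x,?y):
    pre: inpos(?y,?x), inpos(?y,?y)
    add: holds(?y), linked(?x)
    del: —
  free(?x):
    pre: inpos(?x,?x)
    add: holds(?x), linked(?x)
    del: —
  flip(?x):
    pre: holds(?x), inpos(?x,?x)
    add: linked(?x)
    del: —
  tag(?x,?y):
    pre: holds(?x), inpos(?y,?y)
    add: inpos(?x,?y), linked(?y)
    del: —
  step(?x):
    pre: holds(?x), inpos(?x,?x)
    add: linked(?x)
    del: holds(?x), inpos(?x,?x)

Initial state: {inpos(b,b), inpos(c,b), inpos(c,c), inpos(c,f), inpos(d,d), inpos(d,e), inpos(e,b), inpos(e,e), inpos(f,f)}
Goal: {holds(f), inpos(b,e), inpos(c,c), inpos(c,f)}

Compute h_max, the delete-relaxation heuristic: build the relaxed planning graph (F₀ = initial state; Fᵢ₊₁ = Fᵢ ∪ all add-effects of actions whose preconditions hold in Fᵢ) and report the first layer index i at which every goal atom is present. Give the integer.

2

F0 = init (9 atoms)
F1 = F0 ∪ {holds(b), holds(c), holds(d), holds(e), holds(f), linked(b), linked(c), linked(d), linked(e), linked(f)}  (19 atoms)
F2 = F1 ∪ {inpos(b,c), inpos(b,d), inpos(b,e), inpos(b,f), inpos(c,d), inpos(c,e), inpos(d,b), inpos(d,c), inpos(d,f), inpos(e,c), inpos(e,d), inpos(e,f), inpos(f,b), inpos(f,c), inpos(f,d), inpos(f,e)}  (35 atoms)
goal ⊆ F2  ⇒  h_max = 2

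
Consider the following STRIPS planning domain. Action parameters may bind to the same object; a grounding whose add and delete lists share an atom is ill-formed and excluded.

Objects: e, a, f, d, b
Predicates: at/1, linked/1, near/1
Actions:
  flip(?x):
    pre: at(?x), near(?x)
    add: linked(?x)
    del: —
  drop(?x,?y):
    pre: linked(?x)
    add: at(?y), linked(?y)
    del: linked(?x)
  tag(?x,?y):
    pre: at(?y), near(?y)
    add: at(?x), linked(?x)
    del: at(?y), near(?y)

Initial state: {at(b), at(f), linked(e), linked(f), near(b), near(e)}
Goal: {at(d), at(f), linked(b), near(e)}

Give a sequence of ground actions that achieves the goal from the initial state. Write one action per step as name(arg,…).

1. flip(b)  →  {at(b), at(f), linked(b), linked(e), linked(f), near(b), near(e)}
2. drop(e,d)  →  {at(b), at(d), at(f), linked(b), linked(d), linked(f), near(b), near(e)}

flip(b); drop(e,d)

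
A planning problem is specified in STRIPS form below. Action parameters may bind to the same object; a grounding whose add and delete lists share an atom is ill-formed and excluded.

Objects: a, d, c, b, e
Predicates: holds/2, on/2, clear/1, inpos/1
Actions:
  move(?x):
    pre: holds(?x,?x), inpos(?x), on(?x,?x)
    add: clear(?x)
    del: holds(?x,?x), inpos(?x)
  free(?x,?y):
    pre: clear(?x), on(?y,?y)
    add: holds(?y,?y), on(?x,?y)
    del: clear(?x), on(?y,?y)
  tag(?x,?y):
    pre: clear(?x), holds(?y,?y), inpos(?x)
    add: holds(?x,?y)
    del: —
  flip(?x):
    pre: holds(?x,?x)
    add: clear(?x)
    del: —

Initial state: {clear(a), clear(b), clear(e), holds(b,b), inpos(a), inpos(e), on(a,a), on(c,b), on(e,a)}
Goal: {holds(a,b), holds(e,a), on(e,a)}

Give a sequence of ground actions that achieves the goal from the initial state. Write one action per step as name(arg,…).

free(b,a); tag(a,b); tag(e,a)

1. free(b,a)  →  {clear(a), clear(e), holds(a,a), holds(b,b), inpos(a), inpos(e), on(b,a), on(c,b), on(e,a)}
2. tag(a,b)  →  {clear(a), clear(e), holds(a,a), holds(a,b), holds(b,b), inpos(a), inpos(e), on(b,a), on(c,b), on(e,a)}
3. tag(e,a)  →  {clear(a), clear(e), holds(a,a), holds(a,b), holds(b,b), holds(e,a), inpos(a), inpos(e), on(b,a), on(c,b), on(e,a)}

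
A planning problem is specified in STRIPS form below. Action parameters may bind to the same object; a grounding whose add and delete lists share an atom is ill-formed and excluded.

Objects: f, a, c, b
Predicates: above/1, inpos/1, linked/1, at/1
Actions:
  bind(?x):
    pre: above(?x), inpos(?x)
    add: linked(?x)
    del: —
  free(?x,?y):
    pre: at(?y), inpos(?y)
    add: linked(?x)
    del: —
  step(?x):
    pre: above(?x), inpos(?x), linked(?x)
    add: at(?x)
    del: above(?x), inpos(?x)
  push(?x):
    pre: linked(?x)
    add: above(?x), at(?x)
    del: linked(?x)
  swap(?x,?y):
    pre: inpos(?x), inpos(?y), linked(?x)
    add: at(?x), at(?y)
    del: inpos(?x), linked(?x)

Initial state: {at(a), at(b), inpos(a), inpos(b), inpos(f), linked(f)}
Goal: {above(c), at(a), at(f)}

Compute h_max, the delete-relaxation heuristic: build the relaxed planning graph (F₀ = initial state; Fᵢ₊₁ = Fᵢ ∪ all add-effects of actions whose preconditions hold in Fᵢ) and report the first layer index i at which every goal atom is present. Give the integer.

2

F0 = init (6 atoms)
F1 = F0 ∪ {above(f), at(f), linked(a), linked(b), linked(c)}  (11 atoms)
F2 = F1 ∪ {above(a), above(b), above(c), at(c)}  (15 atoms)
goal ⊆ F2  ⇒  h_max = 2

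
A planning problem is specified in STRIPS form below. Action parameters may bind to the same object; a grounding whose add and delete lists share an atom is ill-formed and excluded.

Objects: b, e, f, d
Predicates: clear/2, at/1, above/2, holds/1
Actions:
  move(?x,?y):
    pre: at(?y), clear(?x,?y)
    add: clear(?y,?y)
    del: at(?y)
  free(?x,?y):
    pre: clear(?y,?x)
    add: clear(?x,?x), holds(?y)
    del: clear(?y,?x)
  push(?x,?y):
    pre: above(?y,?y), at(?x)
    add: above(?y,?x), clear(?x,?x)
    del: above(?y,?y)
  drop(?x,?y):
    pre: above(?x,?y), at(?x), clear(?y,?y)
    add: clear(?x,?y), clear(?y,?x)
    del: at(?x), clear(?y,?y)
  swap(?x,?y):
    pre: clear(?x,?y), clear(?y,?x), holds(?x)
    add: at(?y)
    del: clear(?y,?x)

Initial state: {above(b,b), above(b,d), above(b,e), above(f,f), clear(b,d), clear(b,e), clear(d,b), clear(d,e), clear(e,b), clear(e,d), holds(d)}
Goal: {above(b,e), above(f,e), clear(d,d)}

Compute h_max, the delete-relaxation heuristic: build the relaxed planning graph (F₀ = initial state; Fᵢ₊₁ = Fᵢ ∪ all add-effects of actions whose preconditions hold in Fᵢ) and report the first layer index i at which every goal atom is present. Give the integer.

2

F0 = init (11 atoms)
F1 = F0 ∪ {at(b), at(e), clear(b,b), clear(d,d), clear(e,e), holds(b), holds(e)}  (18 atoms)
F2 = F1 ∪ {above(f,b), above(f,e), at(d)}  (21 atoms)
goal ⊆ F2  ⇒  h_max = 2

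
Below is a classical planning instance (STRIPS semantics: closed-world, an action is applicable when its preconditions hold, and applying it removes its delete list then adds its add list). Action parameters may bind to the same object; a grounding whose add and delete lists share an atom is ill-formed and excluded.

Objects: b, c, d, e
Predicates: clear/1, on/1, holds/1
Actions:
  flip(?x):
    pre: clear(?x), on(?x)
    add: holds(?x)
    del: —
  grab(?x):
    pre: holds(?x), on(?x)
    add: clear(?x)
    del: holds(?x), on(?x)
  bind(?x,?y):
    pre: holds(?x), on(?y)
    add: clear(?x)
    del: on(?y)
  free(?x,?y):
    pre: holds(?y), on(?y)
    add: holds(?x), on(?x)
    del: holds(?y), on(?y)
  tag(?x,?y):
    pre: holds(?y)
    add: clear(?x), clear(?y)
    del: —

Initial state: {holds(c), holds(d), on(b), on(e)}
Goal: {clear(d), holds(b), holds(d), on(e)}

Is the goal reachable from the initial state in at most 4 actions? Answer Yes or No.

Yes

1. tag(b,d)  →  {clear(b), clear(d), holds(c), holds(d), on(b), on(e)}
2. flip(b)  →  {clear(b), clear(d), holds(b), holds(c), holds(d), on(b), on(e)}
optimal plan length = 2; 2 ≤ 4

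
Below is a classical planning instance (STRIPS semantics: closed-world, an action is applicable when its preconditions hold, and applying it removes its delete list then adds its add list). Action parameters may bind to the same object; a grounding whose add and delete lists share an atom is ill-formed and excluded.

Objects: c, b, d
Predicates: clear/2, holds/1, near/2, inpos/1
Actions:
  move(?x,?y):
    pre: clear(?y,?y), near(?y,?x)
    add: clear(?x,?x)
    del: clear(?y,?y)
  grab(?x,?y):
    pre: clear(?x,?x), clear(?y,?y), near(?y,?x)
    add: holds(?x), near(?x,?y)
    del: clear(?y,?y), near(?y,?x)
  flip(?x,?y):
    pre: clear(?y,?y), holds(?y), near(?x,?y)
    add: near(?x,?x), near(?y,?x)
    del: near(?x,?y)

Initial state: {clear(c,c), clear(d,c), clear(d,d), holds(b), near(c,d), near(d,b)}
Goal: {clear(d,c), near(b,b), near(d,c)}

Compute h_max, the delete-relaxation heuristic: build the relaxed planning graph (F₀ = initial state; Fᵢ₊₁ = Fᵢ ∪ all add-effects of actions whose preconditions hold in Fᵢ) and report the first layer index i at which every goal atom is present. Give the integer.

3

F0 = init (6 atoms)
F1 = F0 ∪ {clear(b,b), holds(d), near(d,c)}  (9 atoms)
F2 = F1 ∪ {holds(c), near(b,d), near(c,c), near(d,d)}  (13 atoms)
F3 = F2 ∪ {near(b,b)}  (14 atoms)
goal ⊆ F3  ⇒  h_max = 3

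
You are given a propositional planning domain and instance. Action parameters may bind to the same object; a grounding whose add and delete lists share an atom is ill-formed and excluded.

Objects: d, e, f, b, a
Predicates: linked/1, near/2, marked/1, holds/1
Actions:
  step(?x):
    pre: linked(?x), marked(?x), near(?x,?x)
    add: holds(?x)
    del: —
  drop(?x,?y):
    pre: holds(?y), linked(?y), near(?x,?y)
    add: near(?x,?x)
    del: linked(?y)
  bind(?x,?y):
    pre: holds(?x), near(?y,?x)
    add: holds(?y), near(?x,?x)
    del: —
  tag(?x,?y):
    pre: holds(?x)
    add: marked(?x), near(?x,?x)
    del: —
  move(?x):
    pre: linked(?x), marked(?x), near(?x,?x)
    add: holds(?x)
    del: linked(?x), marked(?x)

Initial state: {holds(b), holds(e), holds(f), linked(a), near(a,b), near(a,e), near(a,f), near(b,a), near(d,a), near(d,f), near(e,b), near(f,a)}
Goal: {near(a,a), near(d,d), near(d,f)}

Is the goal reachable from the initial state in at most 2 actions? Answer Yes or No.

1. bind(e,a)  →  {holds(a), holds(b), holds(e), holds(f), linked(a), near(a,b), near(a,e), near(a,f), near(b,a), near(d,a), near(d,f), near(e,b), near(e,e), near(f,a)}
2. drop(d,a)  →  {holds(a), holds(b), holds(e), holds(f), near(a,b), near(a,e), near(a,f), near(b,a), near(d,a), near(d,d), near(d,f), near(e,b), near(e,e), near(f,a)}
3. bind(a,d)  →  {holds(a), holds(b), holds(d), holds(e), holds(f), near(a,a), near(a,b), near(a,e), near(a,f), near(b,a), near(d,a), near(d,d), near(d,f), near(e,b), near(e,e), near(f,a)}
optimal plan length = 3; 3 > 2

No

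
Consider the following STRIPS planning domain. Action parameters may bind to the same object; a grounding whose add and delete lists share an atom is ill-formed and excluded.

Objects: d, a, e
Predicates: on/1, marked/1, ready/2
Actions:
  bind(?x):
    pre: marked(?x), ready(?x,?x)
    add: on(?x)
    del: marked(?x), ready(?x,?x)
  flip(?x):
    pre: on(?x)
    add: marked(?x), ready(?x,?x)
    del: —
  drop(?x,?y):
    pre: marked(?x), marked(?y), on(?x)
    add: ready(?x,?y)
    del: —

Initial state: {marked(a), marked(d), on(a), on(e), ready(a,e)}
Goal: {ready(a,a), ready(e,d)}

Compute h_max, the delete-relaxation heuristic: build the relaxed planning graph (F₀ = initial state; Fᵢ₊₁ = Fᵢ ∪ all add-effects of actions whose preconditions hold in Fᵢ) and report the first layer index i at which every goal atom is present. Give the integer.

2

F0 = init (5 atoms)
F1 = F0 ∪ {marked(e), ready(a,a), ready(a,d), ready(e,e)}  (9 atoms)
F2 = F1 ∪ {ready(e,a), ready(e,d)}  (11 atoms)
goal ⊆ F2  ⇒  h_max = 2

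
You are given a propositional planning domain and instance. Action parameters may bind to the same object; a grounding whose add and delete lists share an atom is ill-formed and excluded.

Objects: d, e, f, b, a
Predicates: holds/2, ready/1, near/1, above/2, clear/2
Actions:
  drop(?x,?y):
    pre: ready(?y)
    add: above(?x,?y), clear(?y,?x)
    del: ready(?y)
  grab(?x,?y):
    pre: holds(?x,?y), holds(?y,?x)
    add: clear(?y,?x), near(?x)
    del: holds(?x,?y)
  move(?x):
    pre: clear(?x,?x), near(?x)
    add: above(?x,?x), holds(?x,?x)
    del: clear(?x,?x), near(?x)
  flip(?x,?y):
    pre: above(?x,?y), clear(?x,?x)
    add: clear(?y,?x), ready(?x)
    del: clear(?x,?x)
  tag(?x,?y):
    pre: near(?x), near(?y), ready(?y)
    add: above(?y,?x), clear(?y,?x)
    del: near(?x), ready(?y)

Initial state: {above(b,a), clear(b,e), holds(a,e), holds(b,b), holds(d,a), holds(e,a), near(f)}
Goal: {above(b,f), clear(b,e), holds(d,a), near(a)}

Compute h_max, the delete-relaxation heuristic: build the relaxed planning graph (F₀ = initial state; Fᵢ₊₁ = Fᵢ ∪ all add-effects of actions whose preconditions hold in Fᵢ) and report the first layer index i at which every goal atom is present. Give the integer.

3

F0 = init (7 atoms)
F1 = F0 ∪ {clear(a,e), clear(b,b), clear(e,a), near(a), near(b), near(e)}  (13 atoms)
F2 = F1 ∪ {above(b,b), clear(a,b), ready(b)}  (16 atoms)
F3 = F2 ∪ {above(a,b), above(b,e), above(b,f), above(d,b), above(e,b), above(f,b), clear(b,a), clear(b,d), clear(b,f)}  (25 atoms)
goal ⊆ F3  ⇒  h_max = 3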